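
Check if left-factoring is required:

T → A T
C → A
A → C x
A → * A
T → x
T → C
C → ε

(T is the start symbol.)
No, left-factoring is not needed

Left-factoring is needed when two productions for the same non-terminal
share a common prefix on the right-hand side.

Productions for T:
  T → A T
  T → x
  T → C
Productions for C:
  C → A
  C → ε
Productions for A:
  A → C x
  A → * A

No common prefixes found.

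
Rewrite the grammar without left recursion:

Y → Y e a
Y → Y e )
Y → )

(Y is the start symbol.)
Y → ) Y'
Y' → e a Y'
Y' → e ) Y'
Y' → ε

Y is directly left-recursive. The standard transformation for
  A → A α₁ | ... | A α_m | β₁ | ... | β_n
is
  A  → β₁ A' | ... | β_n A'
  A' → α₁ A' | ... | α_m A' | ε

Y → ) becomes Y → ) Y'
Y → Y e a becomes Y' → e a Y'
Y → Y e ) becomes Y' → e ) Y'
Add Y' → ε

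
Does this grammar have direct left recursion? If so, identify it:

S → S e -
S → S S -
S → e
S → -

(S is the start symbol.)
Yes, S is left-recursive

Direct left recursion occurs when N → N α for some non-terminal N (the right-hand side begins with the left-hand side itself).

S → S e -: LEFT RECURSIVE (starts with S)
S → S S -: LEFT RECURSIVE (starts with S)
S → e: starts with e
S → -: starts with '-'

The grammar has direct left recursion on: S.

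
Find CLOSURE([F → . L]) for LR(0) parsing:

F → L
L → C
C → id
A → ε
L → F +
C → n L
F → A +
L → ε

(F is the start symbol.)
{ [A → .], [C → . id], [C → . n L], [F → . A +], [F → . L], [L → . C], [L → . F +], [L → .] }

To compute CLOSURE, for each item [A → α.Bβ] where B is a non-terminal, add [B → .γ] for all productions B → γ; repeat for the newly added items until nothing changes.

Start with: [F → . L]
  [F → . L] has the dot before L: add [L → . C], [L → . F +], [L → .]
  [L → . C] has the dot before C: add [C → . id], [C → . n L]
  [L → . F +] has the dot before F: add [F → . A +]
  [F → . A +] has the dot before A: add [A → .]
No further items can be added.

CLOSURE = { [A → .], [C → . id], [C → . n L], [F → . A +], [F → . L], [L → . C], [L → . F +], [L → .] }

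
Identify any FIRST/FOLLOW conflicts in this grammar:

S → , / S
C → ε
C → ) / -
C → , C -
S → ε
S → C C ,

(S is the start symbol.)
A FIRST/FOLLOW conflict occurs when a non-terminal N has a nullable alternative N → β (β ⇒* ε) and another alternative N → α with FIRST(α) ∩ FOLLOW(N) ≠ ∅: on such a lookahead the parser cannot decide between expanding α and letting N vanish via β.

Nullable non-terminals: C, S.
FIRST sets used below: FIRST(C) = { ')', ',', ε }

C: nullable alternative(s) C → ε; FOLLOW(C) = { ')', ',', '-' }
  C → ε: FIRST \ {ε} = { } — this is the only nullable alternative, skip
  C → ) / -: FIRST \ {ε} = { ')' } — overlaps FOLLOW(C) on { ')' }: CONFLICT
  C → , C -: FIRST \ {ε} = { ',' } — overlaps FOLLOW(C) on { ',' }: CONFLICT

S: nullable alternative(s) S → ε; FOLLOW(S) = { $ }
  S → , / S: FIRST \ {ε} = { ',' } — disjoint from FOLLOW(S)
  S → ε: FIRST \ {ε} = { } — this is the only nullable alternative, skip
  S → C C ,: FIRST \ {ε} = { ')', ',' } — disjoint from FOLLOW(S)

So the grammar has 2 FIRST/FOLLOW conflicts (marked CONFLICT above).

Answer: Yes. C → ')' '/' '-' with FOLLOW(C) on { ')' }; C → ',' C '-' with FOLLOW(C) on { ',' }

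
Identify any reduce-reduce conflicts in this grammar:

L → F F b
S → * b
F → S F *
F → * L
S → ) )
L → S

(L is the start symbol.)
Augment with L' → L and build the canonical LR(0) collection (I0 = CLOSURE({[L' → . L]}), then GOTO on every symbol after a dot until no new states appear). It has 14 states:
  I0: { [F → . * L], [F → . S F *], [L → . F F b], [L → . S], [L' → . L], [S → . ) )], [S → . * b] }  — shift
  I1: { [S → ) . )] }  — shift
  I2: { [F → * . L], [F → . * L], [F → . S F *], [L → . F F b], [L → . S], [S → * . b], [S → . ) )], [S → . * b] }  — shift
  I3: { [F → . * L], [F → . S F *], [L → F . F b], [S → . ) )], [S → . * b] }  — shift
  I4: { [L' → L .] }  — accept
  I5: { [F → . * L], [F → . S F *], [F → S . F *], [L → S .], [S → . ) )], [S → . * b] }  — shift, reduce
  I6: { [F → S F . *] }  — shift
  I7: { [F → . * L], [F → . S F *], [F → S . F *], [S → . ) )], [S → . * b] }  — shift
  I8: { [F → S F * .] }  — reduce
  I9: { [L → F F . b] }  — shift
  I10: { [L → F F b .] }  — reduce
  I11: { [F → * L .] }  — reduce
  I12: { [S → * b .] }  — reduce
  I13: { [S → ) ) .] }  — reduce

No state contains more than one complete item.

Answer: No reduce-reduce conflicts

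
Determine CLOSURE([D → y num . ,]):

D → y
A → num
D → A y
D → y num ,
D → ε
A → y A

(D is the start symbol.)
To compute CLOSURE, for each item [A → α.Bβ] where B is a non-terminal, add [B → .γ] for all productions B → γ; repeat for the newly added items until nothing changes.

Start with: [D → y num . ,]
The dot precedes the terminal ',', so nothing is added.

CLOSURE = { [D → y num . ,] }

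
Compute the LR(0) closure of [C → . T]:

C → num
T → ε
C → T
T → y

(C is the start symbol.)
To compute CLOSURE, for each item [A → α.Bβ] where B is a non-terminal, add [B → .γ] for all productions B → γ; repeat for the newly added items until nothing changes.

Start with: [C → . T]
  [C → . T] has the dot before T: add [T → .], [T → . y]
No further items can be added.

CLOSURE = { [C → . T], [T → . y], [T → .] }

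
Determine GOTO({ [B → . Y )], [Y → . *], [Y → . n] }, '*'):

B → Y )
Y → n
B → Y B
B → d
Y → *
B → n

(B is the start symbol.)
{ [Y → * .] }

GOTO(I, '*') = CLOSURE({ [A → αX.β] : [A → α.Xβ] ∈ I, X = '*' })

Items with dot before '*', with the dot advanced:
  [Y → . *] → [Y → * .]
Closure adds nothing (no advanced item has the dot before a non-terminal).

GOTO = { [Y → * .] }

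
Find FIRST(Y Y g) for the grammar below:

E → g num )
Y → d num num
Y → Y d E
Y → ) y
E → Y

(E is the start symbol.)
{ ')', 'd' }

FIRST sets of the non-terminals involved (from the grammar, by fixed-point iteration):
  FIRST(Y) = { ')', 'd' }

To compute FIRST(Y Y g), process the symbols left to right:
Symbol Y is a non-terminal. Add FIRST(Y) \ {ε} = { ')', 'd' }
Y is not nullable (ε ∉ FIRST(Y)), so stop here.
FIRST(Y Y g) = { ')', 'd' }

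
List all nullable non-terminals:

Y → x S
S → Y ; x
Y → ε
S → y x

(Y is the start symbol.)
{ 'Y' }

A non-terminal is nullable if it can derive ε (the empty string): either it has an ε-production, or it has a production whose right-hand side consists entirely of nullable non-terminals.

ε-productions: Y → ε
So Y is immediately nullable.
No further non-terminal can be added: every production for the remaining non-terminals contains a terminal or a non-nullable non-terminal.
Nullable = { 'Y' }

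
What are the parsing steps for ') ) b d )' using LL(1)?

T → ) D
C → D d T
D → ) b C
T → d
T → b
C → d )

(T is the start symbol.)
LL(1) parsing maintains a stack (initially the start symbol over $) and the input. At each step: if the stack top is a terminal, match it against the current input token; if it is a non-terminal N, replace it with the RHS of M[N, lookahead] (the unique production whose predict set contains the lookahead).

Stack is shown with the top on the left.

Stack    Input        Action
----------------------------
T $      ) ) b d ) $  output T → ) D
) D $    ) ) b d ) $  match ')'
D $      ) b d ) $    output D → ) b C
) b C $  ) b d ) $    match ')'
b C $    b d ) $      match 'b'
C $      d ) $        output C → d )
d ) $    d ) $        match 'd'
) $      ) $          match ')'
$        $            accept

The string is accepted.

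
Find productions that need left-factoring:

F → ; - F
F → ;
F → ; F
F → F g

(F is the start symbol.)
Yes, F has productions with common prefix ';'

Left-factoring is needed when two productions for the same non-terminal
share a common prefix on the right-hand side.

Productions for F:
  F → ; - F
  F → ;
  F → ; F
  F → F g

Found common prefix ';' in productions for F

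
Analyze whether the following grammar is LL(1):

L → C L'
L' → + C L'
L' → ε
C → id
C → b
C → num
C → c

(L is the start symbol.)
A grammar is LL(1) if for each non-terminal N with multiple productions, the predict sets of those productions are pairwise disjoint, where PREDICT(N → α) = (FIRST(α) \ {ε}) ∪ (FOLLOW(N) if α ⇒* ε).

Relevant sets:
  FOLLOW(L') = { $ }

For L':
  PREDICT(L' → '+' C L') = { '+' }
  PREDICT(L' → ε) = { $ }
For C:
  PREDICT(C → id) = { 'id' }
  PREDICT(C → b) = { 'b' }
  PREDICT(C → num) = { 'num' }
  PREDICT(C → c) = { 'c' }
L has a single production, so nothing to check there.

All predict sets are disjoint. The grammar IS LL(1).

Answer: Yes, the grammar is LL(1).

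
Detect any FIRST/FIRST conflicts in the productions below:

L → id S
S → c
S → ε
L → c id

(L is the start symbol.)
No FIRST/FIRST conflicts.

A FIRST/FIRST conflict occurs when two productions N → α and N → β for the same non-terminal have FIRST(α) ∩ FIRST(β) ≠ ∅ (with ε ∈ FIRST of a nullable right-hand side, so two nullable alternatives also conflict).

Productions for L:
  L → id S: FIRST = { 'id' }
  L → c id: FIRST = { 'c' }
Productions for S:
  S → c: FIRST = { 'c' }
  S → ε: FIRST = { ε }

All alternatives of each non-terminal have pairwise disjoint FIRST sets.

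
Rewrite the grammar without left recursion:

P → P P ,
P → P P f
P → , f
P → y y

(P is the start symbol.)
P is directly left-recursive. The standard transformation for
  A → A α₁ | ... | A α_m | β₁ | ... | β_n
is
  A  → β₁ A' | ... | β_n A'
  A' → α₁ A' | ... | α_m A' | ε

P → , f becomes P → , f P'
P → y y becomes P → y y P'
P → P P , becomes P' → P , P'
P → P P f becomes P' → P f P'
Add P' → ε

Resulting grammar:
P → , f P'
P → y y P'
P' → P , P'
P' → P f P'
P' → ε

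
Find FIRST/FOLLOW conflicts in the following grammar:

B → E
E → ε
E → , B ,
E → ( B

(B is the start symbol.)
Yes. E → ',' B ',' with FOLLOW(E) on { ',' }

A FIRST/FOLLOW conflict occurs when a non-terminal N has a nullable alternative N → β (β ⇒* ε) and another alternative N → α with FIRST(α) ∩ FOLLOW(N) ≠ ∅: on such a lookahead the parser cannot decide between expanding α and letting N vanish via β.

Nullable non-terminals: B, E.
B has a nullable alternative but only one production, so nothing to check.

E: nullable alternative(s) E → ε; FOLLOW(E) = { $, ',' }
  E → ε: FIRST \ {ε} = { } — this is the only nullable alternative, skip
  E → , B ,: FIRST \ {ε} = { ',' } — overlaps FOLLOW(E) on { ',' }: CONFLICT
  E → ( B: FIRST \ {ε} = { '(' } — disjoint from FOLLOW(E)

So the grammar has 1 FIRST/FOLLOW conflict (marked CONFLICT above).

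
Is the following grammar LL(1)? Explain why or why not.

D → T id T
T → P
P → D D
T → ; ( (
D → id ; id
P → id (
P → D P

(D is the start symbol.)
A grammar is LL(1) if for each non-terminal N with multiple productions, the predict sets of those productions are pairwise disjoint, where PREDICT(N → α) = (FIRST(α) \ {ε}) ∪ (FOLLOW(N) if α ⇒* ε).

Relevant sets:
  FIRST(T) = { ';', 'id' }
  FIRST(P) = { ';', 'id' }
  FIRST(D) = { ';', 'id' }

For D:
  PREDICT(D → T id T) = { ';', 'id' }
  PREDICT(D → id ';' id) = { 'id' }
For T:
  PREDICT(T → P) = { ';', 'id' }
  PREDICT(T → ';' '(' '(') = { ';' }
For P:
  PREDICT(P → D D) = { ';', 'id' }
  PREDICT(P → id '(') = { 'id' }
  PREDICT(P → D P) = { ';', 'id' }

Conflict found: Predict set conflict for D: { 'id' }
The grammar is NOT LL(1).

Answer: No. Predict set conflict for D: { 'id' }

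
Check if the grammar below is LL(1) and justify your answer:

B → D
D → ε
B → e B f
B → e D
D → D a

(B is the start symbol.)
Relevant sets:
  FIRST(D) = { 'a', ε }
  FOLLOW(B) = { $, 'f' }
  FOLLOW(D) = { $, 'a', 'f' }

For B:
  PREDICT(B → D) = { $, 'a', 'f' }
  PREDICT(B → e B f) = { 'e' }
  PREDICT(B → e D) = { 'e' }
For D:
  PREDICT(D → ε) = { $, 'a', 'f' }
  PREDICT(D → D a) = { 'a' }

Conflict found: Predict set conflict for B: { 'e' }
The grammar is NOT LL(1).

Answer: No. Predict set conflict for B: { 'e' }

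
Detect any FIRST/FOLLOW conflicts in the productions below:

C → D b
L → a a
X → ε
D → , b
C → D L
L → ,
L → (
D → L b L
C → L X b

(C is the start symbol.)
A FIRST/FOLLOW conflict occurs when a non-terminal N has a nullable alternative N → β (β ⇒* ε) and another alternative N → α with FIRST(α) ∩ FOLLOW(N) ≠ ∅: on such a lookahead the parser cannot decide between expanding α and letting N vanish via β.

Nullable non-terminals: X.
X has a nullable alternative but only one production, so nothing to check.

C, D, L have no nullable alternative, so no FIRST/FOLLOW check is needed there.

No FIRST/FOLLOW conflicts found.

Answer: No FIRST/FOLLOW conflicts.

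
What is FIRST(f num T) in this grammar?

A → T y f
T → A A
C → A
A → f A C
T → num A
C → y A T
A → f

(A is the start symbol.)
To compute FIRST(f num T), process the symbols left to right:
Symbol f is a terminal. Add 'f' and stop.
FIRST(f num T) = { 'f' }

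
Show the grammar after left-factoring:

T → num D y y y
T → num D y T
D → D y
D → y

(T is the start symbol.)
Left-factoring transforms A → αβ₁ | αβ₂ into A → αA' and A' → β₁ | β₂
(α is the longest common prefix among the alternatives). Repeat until
no nonterminal has two alternatives with a common prefix.

Round 1: T has alternatives sharing prefix 'num D y'. Introduce T': T → num D y T'
  Add: T' → y y
  Add: T' → T

No remaining common prefixes — done.

Resulting grammar:
T → num D y T'
T' → y y
T' → T
D → D y
D → y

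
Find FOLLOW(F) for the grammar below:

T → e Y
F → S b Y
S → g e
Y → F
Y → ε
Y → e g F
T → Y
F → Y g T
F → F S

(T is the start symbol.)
{ $, 'g' }

In Y → F: F is at the end, add FOLLOW(Y)
In Y → e g F: F is at the end, add FOLLOW(Y)
In F → F S: F is followed by S, add FIRST(S) \ {ε} = { 'g' }

The FOLLOW sets referred to above (computed the same way, to a fixed point):
  FOLLOW(Y) = { $, 'g' }

Taking the union: FOLLOW(F) = { $, 'g' }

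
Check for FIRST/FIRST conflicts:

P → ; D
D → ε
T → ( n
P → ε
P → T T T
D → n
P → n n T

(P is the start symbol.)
No FIRST/FIRST conflicts.

A FIRST/FIRST conflict occurs when two productions N → α and N → β for the same non-terminal have FIRST(α) ∩ FIRST(β) ≠ ∅ (with ε ∈ FIRST of a nullable right-hand side, so two nullable alternatives also conflict).

FIRST sets of the non-terminals at (or reachable through a nullable prefix from) the front of some alternative:
  FIRST(T) = { '(' }

Productions for P:
  P → ; D: FIRST = { ';' }
  P → ε: FIRST = { ε }
  P → T T T: FIRST = { '(' }
  P → n n T: FIRST = { 'n' }
Productions for D:
  D → ε: FIRST = { ε }
  D → n: FIRST = { 'n' }
T has only one production, so no FIRST/FIRST conflict is possible there.

All alternatives of each non-terminal have pairwise disjoint FIRST sets.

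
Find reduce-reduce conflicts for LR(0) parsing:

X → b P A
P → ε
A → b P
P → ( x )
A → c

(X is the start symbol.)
No reduce-reduce conflicts

A reduce-reduce conflict occurs when an LR(0) state has two complete items [A → α .] and [B → β .] — both call for a reduction, and with no lookahead the parser cannot choose between them.

Augment with X' → X and build the canonical LR(0) collection (I0 = CLOSURE({[X' → . X]}), then GOTO on every symbol after a dot until no new states appear). It has 11 states:
  I0: { [X → . b P A], [X' → . X] }  — shift
  I1: { [X' → X .] }  — accept
  I2: { [P → . ( x )], [P → .], [X → b . P A] }  — shift, reduce
  I3: { [P → ( . x )] }  — shift
  I4: { [A → . b P], [A → . c], [X → b P . A] }  — shift
  I5: { [X → b P A .] }  — reduce
  I6: { [A → b . P], [P → . ( x )], [P → .] }  — shift, reduce
  I7: { [A → c .] }  — reduce
  I8: { [A → b P .] }  — reduce
  I9: { [P → ( x . )] }  — shift
  I10: { [P → ( x ) .] }  — reduce

No state contains more than one complete item.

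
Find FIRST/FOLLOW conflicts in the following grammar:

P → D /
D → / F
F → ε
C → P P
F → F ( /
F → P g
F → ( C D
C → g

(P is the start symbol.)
Yes. F → F '(' '/' with FOLLOW(F) on { '(', '/' }; F → P g with FOLLOW(F) on { '/' }; F → '(' C D with FOLLOW(F) on { '(' }

A FIRST/FOLLOW conflict occurs when a non-terminal N has a nullable alternative N → β (β ⇒* ε) and another alternative N → α with FIRST(α) ∩ FOLLOW(N) ≠ ∅: on such a lookahead the parser cannot decide between expanding α and letting N vanish via β.

Nullable non-terminals: F.
FIRST sets used below: FIRST(F) = { '(', '/', ε }, FIRST(P) = { '/' }

F: nullable alternative(s) F → ε; FOLLOW(F) = { '(', '/' }
  F → ε: FIRST \ {ε} = { } — this is the only nullable alternative, skip
  F → F ( /: FIRST \ {ε} = { '(', '/' } — overlaps FOLLOW(F) on { '(', '/' }: CONFLICT
  F → P g: FIRST \ {ε} = { '/' } — overlaps FOLLOW(F) on { '/' }: CONFLICT
  F → ( C D: FIRST \ {ε} = { '(' } — overlaps FOLLOW(F) on { '(' }: CONFLICT

C, D, P have no nullable alternative, so no FIRST/FOLLOW check is needed there.

So the grammar has 3 FIRST/FOLLOW conflicts (marked CONFLICT above).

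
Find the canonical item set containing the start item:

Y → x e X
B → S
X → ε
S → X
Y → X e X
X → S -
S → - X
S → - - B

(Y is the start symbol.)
First, augment the grammar with Y' → Y
I₀ = CLOSURE({ [Y' → . Y] }):
  [Y' → . Y] has the dot before Y: add [Y → . x e X], [Y → . X e X]
  [Y → . X e X] has the dot before X: add [X → .], [X → . S -]
  [X → . S -] has the dot before S: add [S → . X], [S → . - X], [S → . - - B]
No further items can be added.

I₀ = { [S → . - - B], [S → . - X], [S → . X], [X → . S -], [X → .], [Y → . X e X], [Y → . x e X], [Y' → . Y] }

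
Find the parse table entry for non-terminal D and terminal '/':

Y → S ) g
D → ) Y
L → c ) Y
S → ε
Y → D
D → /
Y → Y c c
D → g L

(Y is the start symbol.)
D → /

To find M[D, '/'], we find productions for D where '/' is in the predict set (PREDICT(N → α) = (FIRST(α) \ {ε}) ∪ (FOLLOW(N) if α ⇒* ε)).

D → ) Y: PREDICT = { ')' }
D → /: PREDICT = { '/' }
  '/' is in predict set, so this production goes in M[D, '/']
D → g L: PREDICT = { 'g' }

M[D, '/'] = D → /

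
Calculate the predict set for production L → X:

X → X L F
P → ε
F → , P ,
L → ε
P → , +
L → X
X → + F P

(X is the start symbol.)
PREDICT(L → X) = (FIRST(RHS) \ {ε}) ∪ (FOLLOW(L) if ε ∈ FIRST(RHS), i.e. RHS ⇒* ε)
FIRST(X) = { '+' }
FIRST(X) = { '+' }
ε ∉ FIRST(X), so FOLLOW(L) is not added.
PREDICT(L → X) = { '+' }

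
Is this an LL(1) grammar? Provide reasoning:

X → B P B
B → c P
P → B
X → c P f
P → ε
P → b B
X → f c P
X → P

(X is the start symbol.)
No. Predict set conflict for X: { 'c' }

Relevant sets:
  FIRST(B) = { 'c' }
  FIRST(P) = { 'b', 'c', ε }
  FOLLOW(X) = { $ }
  FOLLOW(P) = { $, 'b', 'c', 'f' }

For X:
  PREDICT(X → B P B) = { 'c' }
  PREDICT(X → c P f) = { 'c' }
  PREDICT(X → f c P) = { 'f' }
  PREDICT(X → P) = { $, 'b', 'c' }
For P:
  PREDICT(P → B) = { 'c' }
  PREDICT(P → ε) = { $, 'b', 'c', 'f' }
  PREDICT(P → b B) = { 'b' }
B has a single production, so nothing to check there.

Conflict found: Predict set conflict for X: { 'c' }
The grammar is NOT LL(1).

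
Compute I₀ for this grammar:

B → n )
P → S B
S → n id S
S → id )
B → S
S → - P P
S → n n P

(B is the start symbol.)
First, augment the grammar with B' → B
I₀ = CLOSURE({ [B' → . B] }):
  [B' → . B] has the dot before B: add [B → . n )], [B → . S]
  [B → . S] has the dot before S: add [S → . n id S], [S → . id )], [S → . - P P], [S → . n n P]
No further items can be added.

I₀ = { [B → . S], [B → . n )], [B' → . B], [S → . - P P], [S → . id )], [S → . n id S], [S → . n n P] }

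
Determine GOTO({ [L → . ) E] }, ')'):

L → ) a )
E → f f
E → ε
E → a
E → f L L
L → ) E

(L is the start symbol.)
{ [E → . a], [E → . f L L], [E → . f f], [E → .], [L → ) . E] }

GOTO(I, ')') = CLOSURE({ [A → αX.β] : [A → α.Xβ] ∈ I, X = ')' })

Items with dot before ')', with the dot advanced:
  [L → . ) E] → [L → ) . E]
Closure of the advanced items:
  [L → ) . E] has the dot before E: add [E → . f f], [E → .], [E → . a], [E → . f L L]

GOTO = { [E → . a], [E → . f L L], [E → . f f], [E → .], [L → ) . E] }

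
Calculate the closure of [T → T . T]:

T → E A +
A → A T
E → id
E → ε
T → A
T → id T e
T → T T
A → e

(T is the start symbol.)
{ [A → . A T], [A → . e], [E → . id], [E → .], [T → . A], [T → . E A +], [T → . T T], [T → . id T e], [T → T . T] }

To compute CLOSURE, for each item [A → α.Bβ] where B is a non-terminal, add [B → .γ] for all productions B → γ; repeat for the newly added items until nothing changes.

Start with: [T → T . T]
  [T → T . T] has the dot before T: add [T → . E A +], [T → . A], [T → . id T e], [T → . T T]
  [T → . E A +] has the dot before E: add [E → . id], [E → .]
  [T → . A] has the dot before A: add [A → . A T], [A → . e]
No further items can be added.

CLOSURE = { [A → . A T], [A → . e], [E → . id], [E → .], [T → . A], [T → . E A +], [T → . T T], [T → . id T e], [T → T . T] }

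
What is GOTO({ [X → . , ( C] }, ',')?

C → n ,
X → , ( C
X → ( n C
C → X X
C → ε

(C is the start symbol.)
{ [X → , . ( C] }

GOTO(I, ',') = CLOSURE({ [A → αX.β] : [A → α.Xβ] ∈ I, X = ',' })

Items with dot before ',', with the dot advanced:
  [X → . , ( C] → [X → , . ( C]
Closure adds nothing (no advanced item has the dot before a non-terminal).

GOTO = { [X → , . ( C] }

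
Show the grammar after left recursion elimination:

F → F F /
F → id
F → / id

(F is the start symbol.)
F is directly left-recursive. The standard transformation for
  A → A α₁ | ... | A α_m | β₁ | ... | β_n
is
  A  → β₁ A' | ... | β_n A'
  A' → α₁ A' | ... | α_m A' | ε

F → id becomes F → id F'
F → / id becomes F → / id F'
F → F F / becomes F' → F / F'
Add F' → ε

Resulting grammar:
F → id F'
F → / id F'
F' → F / F'
F' → ε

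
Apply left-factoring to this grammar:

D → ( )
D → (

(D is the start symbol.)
Left-factoring transforms A → αβ₁ | αβ₂ into A → αA' and A' → β₁ | β₂
(α is the longest common prefix among the alternatives). Repeat until
no nonterminal has two alternatives with a common prefix.

Round 1: D has alternatives sharing prefix '('. Introduce D': D → ( D'
  Add: D' → )
  Add: D' → ε

No remaining common prefixes — done.

Resulting grammar:
D → ( D'
D' → )
D' → ε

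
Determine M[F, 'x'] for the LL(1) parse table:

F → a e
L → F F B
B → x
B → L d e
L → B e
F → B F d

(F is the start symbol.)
To find M[F, 'x'], we find productions for F where 'x' is in the predict set (PREDICT(N → α) = (FIRST(α) \ {ε}) ∪ (FOLLOW(N) if α ⇒* ε)).

Relevant sets:
  FIRST(B) = { 'a', 'x' }

F → a e: PREDICT = { 'a' }
F → B F d: PREDICT = { 'a', 'x' }
  'x' is in predict set, so this production goes in M[F, 'x']

M[F, 'x'] = F → B F d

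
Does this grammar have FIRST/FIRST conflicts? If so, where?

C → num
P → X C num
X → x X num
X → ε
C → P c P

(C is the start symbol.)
A FIRST/FIRST conflict occurs when two productions N → α and N → β for the same non-terminal have FIRST(α) ∩ FIRST(β) ≠ ∅ (with ε ∈ FIRST of a nullable right-hand side, so two nullable alternatives also conflict).

FIRST sets of the non-terminals at (or reachable through a nullable prefix from) the front of some alternative:
  FIRST(P) = { 'num', 'x' }

Productions for C:
  C → num: FIRST = { 'num' }
  C → P c P: FIRST = { 'num', 'x' }
Productions for X:
  X → x X num: FIRST = { 'x' }
  X → ε: FIRST = { ε }
P has only one production, so no FIRST/FIRST conflict is possible there.

Conflict for C: C → num and C → P c P
  Overlap: { 'num' }

Answer: Yes. C → num / C → P c P on { 'num' }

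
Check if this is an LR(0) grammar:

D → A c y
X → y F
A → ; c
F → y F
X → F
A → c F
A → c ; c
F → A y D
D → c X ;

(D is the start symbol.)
A grammar is LR(0) if no state in the canonical LR(0) collection has:
  - both a shift item (dot before a terminal) and a complete item (shift-reduce conflict), or
  - two or more complete items (reduce-reduce conflict; the accept item [D' → D .] counts as a complete item here).

Augment with D' → D and build the canonical LR(0) collection (I0 = CLOSURE({[D' → . D]}), then GOTO on every symbol after a dot until no new states appear). It has 22 states:
  I0: { [A → . ; c], [A → . c ; c], [A → . c F], [D → . A c y], [D → . c X ;], [D' → . D] }  — shift
  I1: { [A → ; . c] }  — shift
  I2: { [D → A . c y] }  — shift
  I3: { [D' → D .] }  — accept
  I4: { [A → . ; c], [A → . c ; c], [A → . c F], [A → c . ; c], [A → c . F], [D → c . X ;], [F → . A y D], [F → . y F], [X → . F], [X → . y F] }  — shift
  I5: { [A → ; . c], [A → c ; . c] }  — shift
  I6: { [F → A . y D] }  — shift
  I7: { [A → c F .], [X → F .] }  — 2 reduces
  I8: { [D → c X . ;] }  — shift
  I9: { [A → . ; c], [A → . c ; c], [A → . c F], [A → c . ; c], [A → c . F], [F → . A y D], [F → . y F] }  — shift
  I10: { [A → . ; c], [A → . c ; c], [A → . c F], [F → . A y D], [F → . y F], [F → y . F], [X → y . F] }  — shift
  I11: { [F → y F .], [X → y F .] }  — 2 reduces
  I12: { [A → . ; c], [A → . c ; c], [A → . c F], [F → . A y D], [F → . y F], [F → y . F] }  — shift
  I13: { [F → y F .] }  — reduce
  I14: { [A → c F .] }  — reduce
  I15: { [D → c X ; .] }  — reduce
  I16: { [A → . ; c], [A → . c ; c], [A → . c F], [D → . A c y], [D → . c X ;], [F → A y . D] }  — shift
  I17: { [F → A y D .] }  — reduce
  I18: { [A → ; c .], [A → c ; c .] }  — 2 reduces
  I19: { [D → A c . y] }  — shift
  I20: { [D → A c y .] }  — reduce
  I21: { [A → ; c .] }  — reduce

Conflict in state I7:
  Reduce-reduce conflict: [A → c F .] and [X → F .]
So the grammar is NOT LR(0).

Answer: No. Reduce-reduce conflict: [A → c F .] and [X → F .]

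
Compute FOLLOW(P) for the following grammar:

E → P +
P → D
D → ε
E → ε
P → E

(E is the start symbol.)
To compute FOLLOW(P), find every occurrence of P on a right-hand side N → α P β: add FIRST(β) \ {ε}, and if β is empty or nullable also add FOLLOW(N). Iterate to a fixed point.

In E → P +: P is followed by '+', add FIRST('+') \ {ε} = { '+' }

Taking the union: FOLLOW(P) = { '+' }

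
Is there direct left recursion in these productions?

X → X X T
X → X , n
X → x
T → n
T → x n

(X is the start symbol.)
Yes, X is left-recursive

Direct left recursion occurs when N → N α for some non-terminal N (the right-hand side begins with the left-hand side itself).

X → X X T: LEFT RECURSIVE (starts with X)
X → X , n: LEFT RECURSIVE (starts with X)
X → x: starts with x
T → n: starts with n
T → x n: starts with x

The grammar has direct left recursion on: X.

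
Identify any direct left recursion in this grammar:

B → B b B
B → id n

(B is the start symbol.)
B → B b B: LEFT RECURSIVE (starts with B)
B → id n: starts with id

The grammar has direct left recursion on: B.

Answer: Yes, B is left-recursive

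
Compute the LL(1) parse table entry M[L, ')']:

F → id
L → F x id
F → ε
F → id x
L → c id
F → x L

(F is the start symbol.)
Empty (error entry)

To find M[L, ')'], we find productions for L where ')' is in the predict set (PREDICT(N → α) = (FIRST(α) \ {ε}) ∪ (FOLLOW(N) if α ⇒* ε)).

Relevant sets:
  FIRST(F) = { 'id', 'x', ε }

L → F x id: PREDICT = { 'id', 'x' }
L → c id: PREDICT = { 'c' }

M[L, ')'] is empty (no production applies)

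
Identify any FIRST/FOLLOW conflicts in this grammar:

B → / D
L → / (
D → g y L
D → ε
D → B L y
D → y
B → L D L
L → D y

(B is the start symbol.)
Nullable non-terminals: D.
FIRST sets used below: FIRST(B) = { '/', 'g', 'y' }

D: nullable alternative(s) D → ε; FOLLOW(D) = { $, '/', 'g', 'y' }
  D → g y L: FIRST \ {ε} = { 'g' } — overlaps FOLLOW(D) on { 'g' }: CONFLICT
  D → ε: FIRST \ {ε} = { } — this is the only nullable alternative, skip
  D → B L y: FIRST \ {ε} = { '/', 'g', 'y' } — overlaps FOLLOW(D) on { '/', 'g', 'y' }: CONFLICT
  D → y: FIRST \ {ε} = { 'y' } — overlaps FOLLOW(D) on { 'y' }: CONFLICT

B, L have no nullable alternative, so no FIRST/FOLLOW check is needed there.

So the grammar has 3 FIRST/FOLLOW conflicts (marked CONFLICT above).

Answer: Yes. D → g y L with FOLLOW(D) on { 'g' }; D → B L y with FOLLOW(D) on { '/', 'g', 'y' }; D → y with FOLLOW(D) on { 'y' }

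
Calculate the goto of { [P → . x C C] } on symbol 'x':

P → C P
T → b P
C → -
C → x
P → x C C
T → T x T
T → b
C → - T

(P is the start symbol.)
GOTO(I, 'x') = CLOSURE({ [A → αX.β] : [A → α.Xβ] ∈ I, X = 'x' })

Items with dot before 'x', with the dot advanced:
  [P → . x C C] → [P → x . C C]
Closure of the advanced items:
  [P → x . C C] has the dot before C: add [C → . -], [C → . x], [C → . - T]

GOTO = { [C → . - T], [C → . -], [C → . x], [P → x . C C] }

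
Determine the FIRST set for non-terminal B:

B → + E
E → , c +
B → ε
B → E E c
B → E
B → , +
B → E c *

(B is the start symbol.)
{ '+', ',', ε }

To compute FIRST(B), examine every production with B on the left-hand side, reading each right-hand side left to right until a non-nullable symbol is reached.

FIRST sets of the other non-terminals involved (by the same procedure, iterated to a fixed point):
  FIRST(E) = { ',' }

From B → + E:
  - '+' is a terminal: add '+' and stop
From B → ε:
  - ε-production, so ε ∈ FIRST(B)
From B → E E c:
  - E is a non-terminal: add FIRST(E) \ {ε} = { ',' }
    E is not nullable, so stop
From B → E:
  - E is a non-terminal: add FIRST(E) \ {ε} = { ',' }
    E is not nullable, so stop
From B → , +:
  - ',' is a terminal: add ',' and stop
From B → E c *:
  - E is a non-terminal: add FIRST(E) \ {ε} = { ',' }
    E is not nullable, so stop

Collecting: FIRST(B) = { '+', ',', ε }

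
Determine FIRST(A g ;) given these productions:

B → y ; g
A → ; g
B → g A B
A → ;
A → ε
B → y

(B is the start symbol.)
{ ';', 'g' }

FIRST sets of the non-terminals involved (from the grammar, by fixed-point iteration):
  FIRST(A) = { ';', ε }

To compute FIRST(A g ;), process the symbols left to right:
Symbol A is a non-terminal. Add FIRST(A) \ {ε} = { ';' }
A is nullable (ε ∈ FIRST(A)), continue to the next symbol.
Symbol g is a terminal. Add 'g' and stop.
FIRST(A g ;) = { ';', 'g' }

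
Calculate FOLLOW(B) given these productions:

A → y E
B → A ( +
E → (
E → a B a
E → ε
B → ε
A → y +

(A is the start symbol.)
{ 'a' }

To compute FOLLOW(B), find every occurrence of B on a right-hand side N → α B β: add FIRST(β) \ {ε}, and if β is empty or nullable also add FOLLOW(N). Iterate to a fixed point.

In E → a B a: B is followed by a, add FIRST(a) \ {ε} = { 'a' }

Taking the union: FOLLOW(B) = { 'a' }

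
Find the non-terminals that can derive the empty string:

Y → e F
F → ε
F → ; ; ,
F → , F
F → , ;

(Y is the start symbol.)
{ 'F' }

ε-productions: F → ε
So F is immediately nullable.
No further non-terminal can be added: every production for the remaining non-terminals contains a terminal or a non-nullable non-terminal.
Nullable = { 'F' }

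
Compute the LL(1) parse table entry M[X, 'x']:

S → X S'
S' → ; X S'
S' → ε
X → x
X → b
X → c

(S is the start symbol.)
X → x

To find M[X, 'x'], we find productions for X where 'x' is in the predict set (PREDICT(N → α) = (FIRST(α) \ {ε}) ∪ (FOLLOW(N) if α ⇒* ε)).

X → x: PREDICT = { 'x' }
  'x' is in predict set, so this production goes in M[X, 'x']
X → b: PREDICT = { 'b' }
X → c: PREDICT = { 'c' }

M[X, 'x'] = X → x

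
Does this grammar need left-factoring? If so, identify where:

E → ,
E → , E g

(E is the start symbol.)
Yes, E has productions with common prefix ','

Left-factoring is needed when two productions for the same non-terminal
share a common prefix on the right-hand side.

Productions for E:
  E → ,
  E → , E g

Found common prefix ',' in productions for E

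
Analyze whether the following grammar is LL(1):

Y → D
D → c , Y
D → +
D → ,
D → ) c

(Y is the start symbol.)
Yes, the grammar is LL(1).

A grammar is LL(1) if for each non-terminal N with multiple productions, the predict sets of those productions are pairwise disjoint, where PREDICT(N → α) = (FIRST(α) \ {ε}) ∪ (FOLLOW(N) if α ⇒* ε).

For D:
  PREDICT(D → c ',' Y) = { 'c' }
  PREDICT(D → '+') = { '+' }
  PREDICT(D → ',') = { ',' }
  PREDICT(D → ')' c) = { ')' }
Y has a single production, so nothing to check there.

All predict sets are disjoint. The grammar IS LL(1).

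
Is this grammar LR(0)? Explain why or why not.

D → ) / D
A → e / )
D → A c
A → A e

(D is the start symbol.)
Augment with D' → D and build the canonical LR(0) collection (I0 = CLOSURE({[D' → . D]}), then GOTO on every symbol after a dot until no new states appear). It has 11 states:
  I0: { [A → . A e], [A → . e / )], [D → . ) / D], [D → . A c], [D' → . D] }  — shift
  I1: { [D → ) . / D] }  — shift
  I2: { [A → A . e], [D → A . c] }  — shift
  I3: { [D' → D .] }  — accept
  I4: { [A → e . / )] }  — shift
  I5: { [A → e / . )] }  — shift
  I6: { [A → e / ) .] }  — reduce
  I7: { [D → A c .] }  — reduce
  I8: { [A → A e .] }  — reduce
  I9: { [A → . A e], [A → . e / )], [D → ) / . D], [D → . ) / D], [D → . A c] }  — shift
  I10: { [D → ) / D .] }  — reduce

Every state is either a pure shift/goto state or contains exactly one complete item and nothing to shift — no conflicts. The grammar is LR(0).

Answer: Yes, the grammar is LR(0)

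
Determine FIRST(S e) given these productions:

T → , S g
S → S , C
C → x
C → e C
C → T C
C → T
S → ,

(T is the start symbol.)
{ ',' }

FIRST sets of the non-terminals involved (from the grammar, by fixed-point iteration):
  FIRST(S) = { ',' }

To compute FIRST(S e), process the symbols left to right:
Symbol S is a non-terminal. Add FIRST(S) \ {ε} = { ',' }
S is not nullable (ε ∉ FIRST(S)), so stop here.
FIRST(S e) = { ',' }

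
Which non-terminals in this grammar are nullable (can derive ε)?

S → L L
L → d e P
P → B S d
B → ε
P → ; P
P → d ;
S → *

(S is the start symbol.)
ε-productions: B → ε
So B is immediately nullable.
No further non-terminal can be added: every production for the remaining non-terminals contains a terminal or a non-nullable non-terminal.
Nullable = { 'B' }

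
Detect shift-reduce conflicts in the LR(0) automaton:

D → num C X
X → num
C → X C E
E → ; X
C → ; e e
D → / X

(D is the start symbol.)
No shift-reduce conflicts

A shift-reduce conflict occurs when an LR(0) state has both:
  - a complete (reduce) item [A → α .] (dot at the end), and
  - a shift item [B → β . c γ] (dot before a terminal).

Augment with D' → D and build the canonical LR(0) collection (I0 = CLOSURE({[D' → . D]}), then GOTO on every symbol after a dot until no new states appear). It has 16 states:
  I0: { [D → . / X], [D → . num C X], [D' → . D] }  — shift
  I1: { [D → / . X], [X → . num] }  — shift
  I2: { [D' → D .] }  — accept
  I3: { [C → . ; e e], [C → . X C E], [D → num . C X], [X → . num] }  — shift
  I4: { [C → ; . e e] }  — shift
  I5: { [D → num C . X], [X → . num] }  — shift
  I6: { [C → . ; e e], [C → . X C E], [C → X . C E], [X → . num] }  — shift
  I7: { [X → num .] }  — reduce
  I8: { [C → X C . E], [E → . ; X] }  — shift
  I9: { [E → ; . X], [X → . num] }  — shift
  I10: { [C → X C E .] }  — reduce
  I11: { [E → ; X .] }  — reduce
  I12: { [D → num C X .] }  — reduce
  I13: { [C → ; e . e] }  — shift
  I14: { [C → ; e e .] }  — reduce
  I15: { [D → / X .] }  — reduce

No state contains both a complete item and a shift item.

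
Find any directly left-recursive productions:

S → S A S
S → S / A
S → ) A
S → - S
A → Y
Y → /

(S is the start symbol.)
Yes, S is left-recursive

Direct left recursion occurs when N → N α for some non-terminal N (the right-hand side begins with the left-hand side itself).

S → S A S: LEFT RECURSIVE (starts with S)
S → S / A: LEFT RECURSIVE (starts with S)
S → ) A: starts with ')'
S → - S: starts with '-'
A → Y: starts with Y
Y → /: starts with '/'

The grammar has direct left recursion on: S.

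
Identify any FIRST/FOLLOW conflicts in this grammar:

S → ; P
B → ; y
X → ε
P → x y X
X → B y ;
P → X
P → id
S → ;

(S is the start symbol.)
Nullable non-terminals: P, X.
FIRST sets used below: FIRST(X) = { ';', ε }, FIRST(B) = { ';' }

P: nullable alternative(s) P → X; FOLLOW(P) = { $ }
  P → x y X: FIRST \ {ε} = { 'x' } — disjoint from FOLLOW(P)
  P → X: FIRST \ {ε} = { ';' } — this is the only nullable alternative, skip
  P → id: FIRST \ {ε} = { 'id' } — disjoint from FOLLOW(P)

X: nullable alternative(s) X → ε; FOLLOW(X) = { $ }
  X → ε: FIRST \ {ε} = { } — this is the only nullable alternative, skip
  X → B y ;: FIRST \ {ε} = { ';' } — disjoint from FOLLOW(X)

B, S have no nullable alternative, so no FIRST/FOLLOW check is needed there.

No FIRST/FOLLOW conflicts found.

Answer: No FIRST/FOLLOW conflicts.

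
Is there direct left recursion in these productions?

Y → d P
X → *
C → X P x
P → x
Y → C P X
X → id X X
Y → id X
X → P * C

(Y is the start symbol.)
Y → d P: starts with d
X → *: starts with '*'
C → X P x: starts with X
P → x: starts with x
Y → C P X: starts with C
X → id X X: starts with id
Y → id X: starts with id
X → P * C: starts with P

No direct left recursion found.

Answer: No direct left recursion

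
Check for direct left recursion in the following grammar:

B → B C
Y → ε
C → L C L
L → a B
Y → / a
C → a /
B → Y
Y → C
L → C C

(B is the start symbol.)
Yes, B is left-recursive

B → B C: LEFT RECURSIVE (starts with B)
Y → ε: starts with ε
C → L C L: starts with L
L → a B: starts with a
Y → / a: starts with '/'
C → a /: starts with a
B → Y: starts with Y
Y → C: starts with C
L → C C: starts with C

The grammar has direct left recursion on: B.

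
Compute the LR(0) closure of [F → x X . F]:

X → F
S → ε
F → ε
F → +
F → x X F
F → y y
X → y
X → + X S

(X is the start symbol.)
Start with: [F → x X . F]
  [F → x X . F] has the dot before F: add [F → .], [F → . +], [F → . x X F], [F → . y y]
No further items can be added.

CLOSURE = { [F → . +], [F → . x X F], [F → . y y], [F → .], [F → x X . F] }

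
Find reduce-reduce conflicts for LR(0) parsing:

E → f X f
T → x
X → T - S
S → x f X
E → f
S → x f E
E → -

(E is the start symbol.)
No reduce-reduce conflicts

A reduce-reduce conflict occurs when an LR(0) state has two complete items [A → α .] and [B → β .] — both call for a reduction, and with no lookahead the parser cannot choose between them.

Augment with E' → E and build the canonical LR(0) collection (I0 = CLOSURE({[E' → . E]}), then GOTO on every symbol after a dot until no new states appear). It has 14 states:
  I0: { [E → . -], [E → . f X f], [E → . f], [E' → . E] }  — shift
  I1: { [E → - .] }  — reduce
  I2: { [E' → E .] }  — accept
  I3: { [E → f . X f], [E → f .], [T → . x], [X → . T - S] }  — shift, reduce
  I4: { [X → T . - S] }  — shift
  I5: { [E → f X . f] }  — shift
  I6: { [T → x .] }  — reduce
  I7: { [E → f X f .] }  — reduce
  I8: { [S → . x f E], [S → . x f X], [X → T - . S] }  — shift
  I9: { [X → T - S .] }  — reduce
  I10: { [S → x . f E], [S → x . f X] }  — shift
  I11: { [E → . -], [E → . f X f], [E → . f], [S → x f . E], [S → x f . X], [T → . x], [X → . T - S] }  — shift
  I12: { [S → x f E .] }  — reduce
  I13: { [S → x f X .] }  — reduce

No state contains more than one complete item.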